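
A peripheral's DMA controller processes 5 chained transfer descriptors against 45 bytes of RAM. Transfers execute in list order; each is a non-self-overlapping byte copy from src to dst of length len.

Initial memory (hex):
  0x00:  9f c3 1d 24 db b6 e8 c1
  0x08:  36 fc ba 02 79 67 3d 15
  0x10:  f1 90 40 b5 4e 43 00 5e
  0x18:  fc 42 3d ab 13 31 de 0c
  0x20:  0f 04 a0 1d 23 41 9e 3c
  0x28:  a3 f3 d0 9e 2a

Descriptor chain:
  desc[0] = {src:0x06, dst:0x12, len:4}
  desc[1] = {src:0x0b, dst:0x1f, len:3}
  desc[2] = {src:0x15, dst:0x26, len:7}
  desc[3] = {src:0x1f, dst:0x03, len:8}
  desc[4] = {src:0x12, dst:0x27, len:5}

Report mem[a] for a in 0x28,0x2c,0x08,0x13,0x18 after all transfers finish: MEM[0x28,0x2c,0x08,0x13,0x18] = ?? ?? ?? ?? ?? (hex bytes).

#0 dst[0x12+4] := {0xe8,0xc1,0x36,0xfc}
#1 dst[0x1f+3] := {0x02,0x79,0x67}
#2 dst[0x26+7] := {0xfc,0x00,0x5e,0xfc,0x42,0x3d,0xab}
#3 dst[0x03+8] := {0x02,0x79,0x67,0xa0,0x1d,0x23,0x41,0xfc}
#4 dst[0x27+5] := {0xe8,0xc1,0x36,0xfc,0x00}
query mem[0x28]=0xc1, mem[0x2c]=0xab, mem[0x08]=0x23, mem[0x13]=0xc1, mem[0x18]=0xfc

MEM[0x28,0x2c,0x08,0x13,0x18] = c1 ab 23 c1 fc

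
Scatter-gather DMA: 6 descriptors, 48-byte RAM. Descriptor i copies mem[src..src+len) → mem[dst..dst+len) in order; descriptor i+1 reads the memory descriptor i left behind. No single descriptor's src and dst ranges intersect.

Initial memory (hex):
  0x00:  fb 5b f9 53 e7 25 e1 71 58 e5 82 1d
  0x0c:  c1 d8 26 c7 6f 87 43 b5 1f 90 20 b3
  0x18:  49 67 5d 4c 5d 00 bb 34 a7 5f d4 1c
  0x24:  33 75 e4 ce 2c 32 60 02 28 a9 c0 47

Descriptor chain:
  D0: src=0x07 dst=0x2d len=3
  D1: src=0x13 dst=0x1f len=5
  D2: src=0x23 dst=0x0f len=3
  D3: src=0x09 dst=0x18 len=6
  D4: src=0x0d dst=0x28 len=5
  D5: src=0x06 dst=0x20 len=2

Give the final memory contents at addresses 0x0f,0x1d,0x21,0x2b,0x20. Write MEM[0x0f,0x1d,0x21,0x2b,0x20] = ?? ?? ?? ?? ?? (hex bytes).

  after D0: wrote 3B at 0x2d = 7158e5
  after D1: wrote 5B at 0x1f = b51f9020b3
  after D2: wrote 3B at 0x0f = b33375
  after D3: wrote 6B at 0x18 = e5821dc1d826
  after D4: wrote 5B at 0x28 = d826b33375
  after D5: wrote 2B at 0x20 = e171
query mem[0x0f]=0xb3, mem[0x1d]=0x26, mem[0x21]=0x71, mem[0x2b]=0x33, mem[0x20]=0xe1

MEM[0x0f,0x1d,0x21,0x2b,0x20] = b3 26 71 33 e1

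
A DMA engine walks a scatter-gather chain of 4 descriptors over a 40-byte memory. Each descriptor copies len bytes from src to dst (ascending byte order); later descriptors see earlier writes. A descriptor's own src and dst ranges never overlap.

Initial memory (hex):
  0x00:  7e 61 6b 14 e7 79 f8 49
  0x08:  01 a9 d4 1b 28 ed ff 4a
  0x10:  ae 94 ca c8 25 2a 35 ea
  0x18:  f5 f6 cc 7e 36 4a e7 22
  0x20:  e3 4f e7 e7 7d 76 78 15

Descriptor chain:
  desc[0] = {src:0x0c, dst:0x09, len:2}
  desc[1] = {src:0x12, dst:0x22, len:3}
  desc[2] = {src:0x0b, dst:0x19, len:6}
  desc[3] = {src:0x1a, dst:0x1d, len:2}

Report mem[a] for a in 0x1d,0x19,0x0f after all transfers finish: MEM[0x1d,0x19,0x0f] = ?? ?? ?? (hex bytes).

MEM[0x1d,0x19,0x0f] = 28 1b 4a

D0: mem[0x09..0x0a] <- [28 ed]
D1: mem[0x22..0x24] <- [ca c8 25]
D2: mem[0x19..0x1e] <- [1b 28 ed ff 4a ae]
D3: mem[0x1d..0x1e] <- [28 ed]
query mem[0x1d]=0x28, mem[0x19]=0x1b, mem[0x0f]=0x4a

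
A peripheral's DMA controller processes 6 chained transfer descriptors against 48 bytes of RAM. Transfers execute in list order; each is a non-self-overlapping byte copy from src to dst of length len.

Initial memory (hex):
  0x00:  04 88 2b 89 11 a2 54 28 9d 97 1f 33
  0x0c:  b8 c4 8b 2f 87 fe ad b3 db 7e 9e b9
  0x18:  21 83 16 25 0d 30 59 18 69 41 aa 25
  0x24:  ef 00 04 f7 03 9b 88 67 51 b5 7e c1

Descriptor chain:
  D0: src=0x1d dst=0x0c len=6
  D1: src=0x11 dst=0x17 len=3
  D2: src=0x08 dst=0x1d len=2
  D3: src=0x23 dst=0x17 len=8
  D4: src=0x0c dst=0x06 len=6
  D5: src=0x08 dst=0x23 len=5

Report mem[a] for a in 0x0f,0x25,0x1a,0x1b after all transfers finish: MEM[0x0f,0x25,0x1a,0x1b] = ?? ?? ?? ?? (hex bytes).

MEM[0x0f,0x25,0x1a,0x1b] = 69 41 04 f7

#0 dst[0x0c+6] := {0x30,0x59,0x18,0x69,0x41,0xaa}
#1 dst[0x17+3] := {0xaa,0xad,0xb3}
#2 dst[0x1d+2] := {0x9d,0x97}
#3 dst[0x17+8] := {0x25,0xef,0x00,0x04,0xf7,0x03,0x9b,0x88}
#4 dst[0x06+6] := {0x30,0x59,0x18,0x69,0x41,0xaa}
#5 dst[0x23+5] := {0x18,0x69,0x41,0xaa,0x30}
query mem[0x0f]=0x69, mem[0x25]=0x41, mem[0x1a]=0x04, mem[0x1b]=0xf7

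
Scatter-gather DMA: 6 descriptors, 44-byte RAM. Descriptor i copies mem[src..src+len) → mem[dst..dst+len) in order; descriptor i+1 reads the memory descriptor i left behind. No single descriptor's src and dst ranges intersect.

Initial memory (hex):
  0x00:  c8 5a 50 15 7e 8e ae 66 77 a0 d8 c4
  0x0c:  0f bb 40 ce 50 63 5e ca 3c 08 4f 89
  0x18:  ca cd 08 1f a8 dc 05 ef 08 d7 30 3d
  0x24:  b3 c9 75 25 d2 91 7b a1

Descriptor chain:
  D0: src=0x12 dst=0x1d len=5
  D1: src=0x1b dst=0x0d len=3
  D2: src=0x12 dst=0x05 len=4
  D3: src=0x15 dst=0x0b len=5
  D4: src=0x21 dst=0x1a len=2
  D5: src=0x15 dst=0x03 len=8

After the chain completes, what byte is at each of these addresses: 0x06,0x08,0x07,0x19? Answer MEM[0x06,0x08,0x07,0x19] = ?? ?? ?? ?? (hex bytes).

MEM[0x06,0x08,0x07,0x19] = ca 4f cd cd

#0 dst[0x1d+5] := {0x5e,0xca,0x3c,0x08,0x4f}
#1 dst[0x0d+3] := {0x1f,0xa8,0x5e}
#2 dst[0x05+4] := {0x5e,0xca,0x3c,0x08}
#3 dst[0x0b+5] := {0x08,0x4f,0x89,0xca,0xcd}
#4 dst[0x1a+2] := {0x4f,0x30}
#5 dst[0x03+8] := {0x08,0x4f,0x89,0xca,0xcd,0x4f,0x30,0xa8}
query mem[0x06]=0xca, mem[0x08]=0x4f, mem[0x07]=0xcd, mem[0x19]=0xcd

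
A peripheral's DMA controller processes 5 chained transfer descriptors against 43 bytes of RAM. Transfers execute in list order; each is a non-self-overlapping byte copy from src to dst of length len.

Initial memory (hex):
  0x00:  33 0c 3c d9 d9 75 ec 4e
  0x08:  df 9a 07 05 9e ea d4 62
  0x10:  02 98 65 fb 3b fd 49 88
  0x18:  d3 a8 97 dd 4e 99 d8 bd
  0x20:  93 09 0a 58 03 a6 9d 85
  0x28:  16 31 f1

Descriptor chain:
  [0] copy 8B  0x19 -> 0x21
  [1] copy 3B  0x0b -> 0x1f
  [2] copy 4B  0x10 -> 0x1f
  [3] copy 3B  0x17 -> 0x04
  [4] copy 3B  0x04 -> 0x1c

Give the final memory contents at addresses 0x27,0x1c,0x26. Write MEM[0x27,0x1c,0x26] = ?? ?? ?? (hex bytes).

MEM[0x27,0x1c,0x26] = bd 88 d8

#0 dst[0x21+8] := {0xa8,0x97,0xdd,0x4e,0x99,0xd8,0xbd,0x93}
#1 dst[0x1f+3] := {0x05,0x9e,0xea}
#2 dst[0x1f+4] := {0x02,0x98,0x65,0xfb}
#3 dst[0x04+3] := {0x88,0xd3,0xa8}
#4 dst[0x1c+3] := {0x88,0xd3,0xa8}
query mem[0x27]=0xbd, mem[0x1c]=0x88, mem[0x26]=0xd8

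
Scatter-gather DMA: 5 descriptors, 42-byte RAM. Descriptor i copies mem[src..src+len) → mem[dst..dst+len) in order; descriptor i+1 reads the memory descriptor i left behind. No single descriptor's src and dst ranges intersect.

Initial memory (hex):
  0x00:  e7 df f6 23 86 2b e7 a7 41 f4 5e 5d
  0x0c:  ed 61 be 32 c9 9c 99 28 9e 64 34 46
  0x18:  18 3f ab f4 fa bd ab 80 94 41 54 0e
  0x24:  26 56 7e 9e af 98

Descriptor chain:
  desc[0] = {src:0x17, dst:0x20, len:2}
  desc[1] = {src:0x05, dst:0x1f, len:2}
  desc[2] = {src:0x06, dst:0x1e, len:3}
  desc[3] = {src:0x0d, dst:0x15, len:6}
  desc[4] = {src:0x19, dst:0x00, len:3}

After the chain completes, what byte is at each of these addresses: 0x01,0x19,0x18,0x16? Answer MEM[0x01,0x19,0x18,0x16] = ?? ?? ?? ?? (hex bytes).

D0: mem[0x20..0x21] <- [46 18]
D1: mem[0x1f..0x20] <- [2b e7]
D2: mem[0x1e..0x20] <- [e7 a7 41]
D3: mem[0x15..0x1a] <- [61 be 32 c9 9c 99]
D4: mem[0x00..0x02] <- [9c 99 f4]
query mem[0x01]=0x99, mem[0x19]=0x9c, mem[0x18]=0xc9, mem[0x16]=0xbe

MEM[0x01,0x19,0x18,0x16] = 99 9c c9 be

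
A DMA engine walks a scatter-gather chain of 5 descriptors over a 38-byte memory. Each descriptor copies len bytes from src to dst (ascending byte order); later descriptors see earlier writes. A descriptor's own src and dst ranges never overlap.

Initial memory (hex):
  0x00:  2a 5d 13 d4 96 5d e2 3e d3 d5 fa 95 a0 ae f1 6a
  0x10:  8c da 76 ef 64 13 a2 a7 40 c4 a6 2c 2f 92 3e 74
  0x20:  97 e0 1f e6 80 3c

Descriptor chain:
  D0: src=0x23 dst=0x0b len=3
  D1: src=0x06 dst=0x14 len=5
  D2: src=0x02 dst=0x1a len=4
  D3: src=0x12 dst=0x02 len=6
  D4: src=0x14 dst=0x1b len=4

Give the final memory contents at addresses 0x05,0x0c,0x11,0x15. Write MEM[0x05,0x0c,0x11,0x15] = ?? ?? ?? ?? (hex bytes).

[0] 0x23->0x0b len=3 : e6 80 3c
[1] 0x06->0x14 len=5 : e2 3e d3 d5 fa
[2] 0x02->0x1a len=4 : 13 d4 96 5d
[3] 0x12->0x02 len=6 : 76 ef e2 3e d3 d5
[4] 0x14->0x1b len=4 : e2 3e d3 d5
query mem[0x05]=0x3e, mem[0x0c]=0x80, mem[0x11]=0xda, mem[0x15]=0x3e

MEM[0x05,0x0c,0x11,0x15] = 3e 80 da 3e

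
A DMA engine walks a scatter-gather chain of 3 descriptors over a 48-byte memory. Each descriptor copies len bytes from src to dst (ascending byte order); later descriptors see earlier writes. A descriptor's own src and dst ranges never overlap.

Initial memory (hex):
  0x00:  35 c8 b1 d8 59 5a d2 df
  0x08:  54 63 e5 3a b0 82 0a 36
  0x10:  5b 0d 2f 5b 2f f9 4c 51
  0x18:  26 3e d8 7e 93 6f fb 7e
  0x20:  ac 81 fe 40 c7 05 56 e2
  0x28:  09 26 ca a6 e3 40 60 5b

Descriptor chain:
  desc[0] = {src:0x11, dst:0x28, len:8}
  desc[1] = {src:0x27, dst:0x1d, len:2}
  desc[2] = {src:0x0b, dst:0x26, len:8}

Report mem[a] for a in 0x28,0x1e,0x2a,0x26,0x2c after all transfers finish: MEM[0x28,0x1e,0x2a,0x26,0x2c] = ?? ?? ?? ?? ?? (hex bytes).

MEM[0x28,0x1e,0x2a,0x26,0x2c] = 82 0d 36 3a 0d

  after D0: wrote 8B at 0x28 = 0d2f5b2ff94c5126
  after D1: wrote 2B at 0x1d = e20d
  after D2: wrote 8B at 0x26 = 3ab0820a365b0d2f
query mem[0x28]=0x82, mem[0x1e]=0x0d, mem[0x2a]=0x36, mem[0x26]=0x3a, mem[0x2c]=0x0d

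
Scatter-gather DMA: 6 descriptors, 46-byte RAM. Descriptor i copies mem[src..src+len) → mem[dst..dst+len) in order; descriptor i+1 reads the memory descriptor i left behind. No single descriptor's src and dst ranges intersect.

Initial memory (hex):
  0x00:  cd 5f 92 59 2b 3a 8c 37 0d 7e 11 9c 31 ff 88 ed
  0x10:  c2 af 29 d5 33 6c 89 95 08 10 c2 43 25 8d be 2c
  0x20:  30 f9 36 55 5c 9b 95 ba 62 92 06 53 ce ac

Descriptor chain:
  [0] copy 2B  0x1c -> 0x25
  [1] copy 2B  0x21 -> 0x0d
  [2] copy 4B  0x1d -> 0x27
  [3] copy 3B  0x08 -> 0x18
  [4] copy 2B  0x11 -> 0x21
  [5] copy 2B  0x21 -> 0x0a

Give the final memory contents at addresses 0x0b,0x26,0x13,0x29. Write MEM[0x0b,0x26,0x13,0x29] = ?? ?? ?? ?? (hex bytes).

MEM[0x0b,0x26,0x13,0x29] = 29 8d d5 2c

[0] 0x1c->0x25 len=2 : 25 8d
[1] 0x21->0x0d len=2 : f9 36
[2] 0x1d->0x27 len=4 : 8d be 2c 30
[3] 0x08->0x18 len=3 : 0d 7e 11
[4] 0x11->0x21 len=2 : af 29
[5] 0x21->0x0a len=2 : af 29
query mem[0x0b]=0x29, mem[0x26]=0x8d, mem[0x13]=0xd5, mem[0x29]=0x2c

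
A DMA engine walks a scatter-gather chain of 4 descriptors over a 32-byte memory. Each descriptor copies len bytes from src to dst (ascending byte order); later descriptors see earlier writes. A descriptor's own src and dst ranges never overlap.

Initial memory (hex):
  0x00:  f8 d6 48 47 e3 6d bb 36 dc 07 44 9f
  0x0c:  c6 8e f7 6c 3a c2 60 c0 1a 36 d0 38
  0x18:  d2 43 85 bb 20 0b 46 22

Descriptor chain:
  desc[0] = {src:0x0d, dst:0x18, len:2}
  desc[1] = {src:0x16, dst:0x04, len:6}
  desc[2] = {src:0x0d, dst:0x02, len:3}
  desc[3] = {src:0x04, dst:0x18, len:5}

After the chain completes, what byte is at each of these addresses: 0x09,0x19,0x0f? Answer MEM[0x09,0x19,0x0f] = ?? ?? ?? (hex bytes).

#0 dst[0x18+2] := {0x8e,0xf7}
#1 dst[0x04+6] := {0xd0,0x38,0x8e,0xf7,0x85,0xbb}
#2 dst[0x02+3] := {0x8e,0xf7,0x6c}
#3 dst[0x18+5] := {0x6c,0x38,0x8e,0xf7,0x85}
query mem[0x09]=0xbb, mem[0x19]=0x38, mem[0x0f]=0x6c

MEM[0x09,0x19,0x0f] = bb 38 6c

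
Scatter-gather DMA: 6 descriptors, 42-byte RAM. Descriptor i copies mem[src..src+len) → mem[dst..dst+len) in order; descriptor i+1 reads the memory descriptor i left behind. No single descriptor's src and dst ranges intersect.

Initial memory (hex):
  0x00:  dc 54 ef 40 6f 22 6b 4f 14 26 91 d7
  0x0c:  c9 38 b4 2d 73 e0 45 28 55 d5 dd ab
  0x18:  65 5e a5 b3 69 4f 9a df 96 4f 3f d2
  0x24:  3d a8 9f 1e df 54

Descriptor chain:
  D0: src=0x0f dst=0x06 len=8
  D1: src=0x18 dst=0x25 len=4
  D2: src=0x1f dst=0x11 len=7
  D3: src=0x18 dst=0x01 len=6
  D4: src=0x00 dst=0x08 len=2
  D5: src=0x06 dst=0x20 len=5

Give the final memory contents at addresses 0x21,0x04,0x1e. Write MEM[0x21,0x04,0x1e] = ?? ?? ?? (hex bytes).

#0 dst[0x06+8] := {0x2d,0x73,0xe0,0x45,0x28,0x55,0xd5,0xdd}
#1 dst[0x25+4] := {0x65,0x5e,0xa5,0xb3}
#2 dst[0x11+7] := {0xdf,0x96,0x4f,0x3f,0xd2,0x3d,0x65}
#3 dst[0x01+6] := {0x65,0x5e,0xa5,0xb3,0x69,0x4f}
#4 dst[0x08+2] := {0xdc,0x65}
#5 dst[0x20+5] := {0x4f,0x73,0xdc,0x65,0x28}
query mem[0x21]=0x73, mem[0x04]=0xb3, mem[0x1e]=0x9a

MEM[0x21,0x04,0x1e] = 73 b3 9a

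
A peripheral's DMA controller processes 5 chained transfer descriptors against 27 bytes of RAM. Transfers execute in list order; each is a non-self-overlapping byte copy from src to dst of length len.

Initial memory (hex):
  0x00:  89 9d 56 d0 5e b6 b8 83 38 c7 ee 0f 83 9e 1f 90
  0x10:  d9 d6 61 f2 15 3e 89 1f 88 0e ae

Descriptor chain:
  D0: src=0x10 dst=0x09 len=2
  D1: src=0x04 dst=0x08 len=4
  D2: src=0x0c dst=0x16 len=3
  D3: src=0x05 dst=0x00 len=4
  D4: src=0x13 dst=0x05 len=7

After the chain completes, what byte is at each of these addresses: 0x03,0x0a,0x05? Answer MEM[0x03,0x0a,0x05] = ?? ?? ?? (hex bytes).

  after D0: wrote 2B at 0x09 = d9d6
  after D1: wrote 4B at 0x08 = 5eb6b883
  after D2: wrote 3B at 0x16 = 839e1f
  after D3: wrote 4B at 0x00 = b6b8835e
  after D4: wrote 7B at 0x05 = f2153e839e1f0e
query mem[0x03]=0x5e, mem[0x0a]=0x1f, mem[0x05]=0xf2

MEM[0x03,0x0a,0x05] = 5e 1f f2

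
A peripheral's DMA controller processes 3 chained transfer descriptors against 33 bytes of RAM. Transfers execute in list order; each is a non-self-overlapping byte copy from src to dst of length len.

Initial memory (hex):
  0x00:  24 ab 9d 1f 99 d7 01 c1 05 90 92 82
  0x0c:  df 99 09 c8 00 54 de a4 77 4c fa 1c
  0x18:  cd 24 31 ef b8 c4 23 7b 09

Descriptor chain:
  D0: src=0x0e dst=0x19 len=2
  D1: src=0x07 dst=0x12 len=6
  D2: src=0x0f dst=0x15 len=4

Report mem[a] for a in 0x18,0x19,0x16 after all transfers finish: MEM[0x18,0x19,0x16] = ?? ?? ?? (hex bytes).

D0: mem[0x19..0x1a] <- [09 c8]
D1: mem[0x12..0x17] <- [c1 05 90 92 82 df]
D2: mem[0x15..0x18] <- [c8 00 54 c1]
query mem[0x18]=0xc1, mem[0x19]=0x09, mem[0x16]=0x00

MEM[0x18,0x19,0x16] = c1 09 00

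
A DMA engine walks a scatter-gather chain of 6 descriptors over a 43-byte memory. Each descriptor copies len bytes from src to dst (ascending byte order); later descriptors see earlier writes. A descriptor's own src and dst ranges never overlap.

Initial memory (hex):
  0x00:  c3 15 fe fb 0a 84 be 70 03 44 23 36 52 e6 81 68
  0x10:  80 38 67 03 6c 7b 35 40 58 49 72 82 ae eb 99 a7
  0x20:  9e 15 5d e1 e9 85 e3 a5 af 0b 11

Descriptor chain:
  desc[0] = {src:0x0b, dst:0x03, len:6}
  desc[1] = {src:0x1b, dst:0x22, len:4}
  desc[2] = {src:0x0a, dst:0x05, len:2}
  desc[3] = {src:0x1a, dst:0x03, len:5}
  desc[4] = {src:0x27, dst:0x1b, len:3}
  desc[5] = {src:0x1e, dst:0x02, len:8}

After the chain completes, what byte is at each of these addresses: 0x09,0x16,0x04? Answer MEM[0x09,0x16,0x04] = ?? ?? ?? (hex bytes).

MEM[0x09,0x16,0x04] = 99 35 9e

  after D0: wrote 6B at 0x03 = 3652e6816880
  after D1: wrote 4B at 0x22 = 82aeeb99
  after D2: wrote 2B at 0x05 = 2336
  after D3: wrote 5B at 0x03 = 7282aeeb99
  after D4: wrote 3B at 0x1b = a5af0b
  after D5: wrote 8B at 0x02 = 99a79e1582aeeb99
query mem[0x09]=0x99, mem[0x16]=0x35, mem[0x04]=0x9e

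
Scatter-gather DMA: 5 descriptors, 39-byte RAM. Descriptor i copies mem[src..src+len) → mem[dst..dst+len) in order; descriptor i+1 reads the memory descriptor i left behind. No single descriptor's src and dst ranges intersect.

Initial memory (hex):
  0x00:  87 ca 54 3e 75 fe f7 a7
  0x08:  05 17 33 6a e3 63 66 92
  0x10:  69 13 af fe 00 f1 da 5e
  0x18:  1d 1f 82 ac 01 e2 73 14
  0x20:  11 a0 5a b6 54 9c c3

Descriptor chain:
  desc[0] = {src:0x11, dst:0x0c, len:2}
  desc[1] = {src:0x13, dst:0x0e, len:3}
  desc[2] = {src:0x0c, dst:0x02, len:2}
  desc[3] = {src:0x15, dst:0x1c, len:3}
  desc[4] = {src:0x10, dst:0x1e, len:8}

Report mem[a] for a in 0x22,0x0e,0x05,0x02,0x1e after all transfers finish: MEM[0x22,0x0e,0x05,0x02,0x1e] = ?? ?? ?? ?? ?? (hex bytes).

MEM[0x22,0x0e,0x05,0x02,0x1e] = 00 fe fe 13 f1

#0 dst[0x0c+2] := {0x13,0xaf}
#1 dst[0x0e+3] := {0xfe,0x00,0xf1}
#2 dst[0x02+2] := {0x13,0xaf}
#3 dst[0x1c+3] := {0xf1,0xda,0x5e}
#4 dst[0x1e+8] := {0xf1,0x13,0xaf,0xfe,0x00,0xf1,0xda,0x5e}
query mem[0x22]=0x00, mem[0x0e]=0xfe, mem[0x05]=0xfe, mem[0x02]=0x13, mem[0x1e]=0xf1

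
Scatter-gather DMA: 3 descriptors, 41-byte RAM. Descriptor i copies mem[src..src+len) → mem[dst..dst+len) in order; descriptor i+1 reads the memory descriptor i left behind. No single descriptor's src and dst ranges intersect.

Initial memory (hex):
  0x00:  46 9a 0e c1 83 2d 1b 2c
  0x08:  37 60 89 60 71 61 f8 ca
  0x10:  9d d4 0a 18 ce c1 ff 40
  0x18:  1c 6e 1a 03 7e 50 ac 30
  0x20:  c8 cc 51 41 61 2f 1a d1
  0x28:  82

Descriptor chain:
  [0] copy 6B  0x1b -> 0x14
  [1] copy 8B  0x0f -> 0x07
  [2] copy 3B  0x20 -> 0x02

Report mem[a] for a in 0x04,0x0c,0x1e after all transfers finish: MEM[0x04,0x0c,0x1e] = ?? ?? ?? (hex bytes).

MEM[0x04,0x0c,0x1e] = 51 03 ac

#0 dst[0x14+6] := {0x03,0x7e,0x50,0xac,0x30,0xc8}
#1 dst[0x07+8] := {0xca,0x9d,0xd4,0x0a,0x18,0x03,0x7e,0x50}
#2 dst[0x02+3] := {0xc8,0xcc,0x51}
query mem[0x04]=0x51, mem[0x0c]=0x03, mem[0x1e]=0xac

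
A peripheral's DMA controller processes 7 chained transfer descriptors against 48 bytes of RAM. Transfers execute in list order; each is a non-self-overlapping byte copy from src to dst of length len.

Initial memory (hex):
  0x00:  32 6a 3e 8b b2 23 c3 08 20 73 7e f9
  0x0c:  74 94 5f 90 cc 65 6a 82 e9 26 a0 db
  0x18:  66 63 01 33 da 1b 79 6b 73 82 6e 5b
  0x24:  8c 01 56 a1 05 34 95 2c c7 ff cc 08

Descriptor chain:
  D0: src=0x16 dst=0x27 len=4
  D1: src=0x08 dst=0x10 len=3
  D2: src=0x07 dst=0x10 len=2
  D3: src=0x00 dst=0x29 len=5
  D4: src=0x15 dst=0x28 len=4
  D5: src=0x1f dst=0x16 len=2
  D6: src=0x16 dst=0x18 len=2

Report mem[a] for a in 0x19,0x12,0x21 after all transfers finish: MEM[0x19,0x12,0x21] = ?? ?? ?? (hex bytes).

MEM[0x19,0x12,0x21] = 73 7e 82

  after D0: wrote 4B at 0x27 = a0db6663
  after D1: wrote 3B at 0x10 = 20737e
  after D2: wrote 2B at 0x10 = 0820
  after D3: wrote 5B at 0x29 = 326a3e8bb2
  after D4: wrote 4B at 0x28 = 26a0db66
  after D5: wrote 2B at 0x16 = 6b73
  after D6: wrote 2B at 0x18 = 6b73
query mem[0x19]=0x73, mem[0x12]=0x7e, mem[0x21]=0x82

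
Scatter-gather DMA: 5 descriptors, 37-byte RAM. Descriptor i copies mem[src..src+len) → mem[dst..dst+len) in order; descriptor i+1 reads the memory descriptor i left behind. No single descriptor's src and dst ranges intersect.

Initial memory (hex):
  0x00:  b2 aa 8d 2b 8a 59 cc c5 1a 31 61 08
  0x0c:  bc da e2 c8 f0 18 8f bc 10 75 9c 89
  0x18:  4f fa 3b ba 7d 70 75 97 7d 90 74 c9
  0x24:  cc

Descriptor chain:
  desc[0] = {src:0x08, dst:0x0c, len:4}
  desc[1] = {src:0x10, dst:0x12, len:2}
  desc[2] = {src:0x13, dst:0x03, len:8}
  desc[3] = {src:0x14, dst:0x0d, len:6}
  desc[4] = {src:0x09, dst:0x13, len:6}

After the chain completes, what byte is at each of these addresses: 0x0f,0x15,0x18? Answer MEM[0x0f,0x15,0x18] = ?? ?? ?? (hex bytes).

  after D0: wrote 4B at 0x0c = 1a316108
  after D1: wrote 2B at 0x12 = f018
  after D2: wrote 8B at 0x03 = 1810759c894ffa3b
  after D3: wrote 6B at 0x0d = 10759c894ffa
  after D4: wrote 6B at 0x13 = fa3b081a1075
query mem[0x0f]=0x9c, mem[0x15]=0x08, mem[0x18]=0x75

MEM[0x0f,0x15,0x18] = 9c 08 75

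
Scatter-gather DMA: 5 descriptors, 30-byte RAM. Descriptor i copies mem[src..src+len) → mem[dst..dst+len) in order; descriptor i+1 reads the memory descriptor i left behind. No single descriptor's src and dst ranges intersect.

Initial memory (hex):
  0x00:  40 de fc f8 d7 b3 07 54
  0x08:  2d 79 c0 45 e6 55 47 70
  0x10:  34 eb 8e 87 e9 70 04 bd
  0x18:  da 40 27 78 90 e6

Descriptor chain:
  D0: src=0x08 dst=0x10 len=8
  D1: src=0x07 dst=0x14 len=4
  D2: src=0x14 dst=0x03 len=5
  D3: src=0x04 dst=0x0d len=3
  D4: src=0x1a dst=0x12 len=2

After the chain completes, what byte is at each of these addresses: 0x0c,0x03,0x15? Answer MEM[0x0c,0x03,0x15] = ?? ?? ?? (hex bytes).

D0: mem[0x10..0x17] <- [2d 79 c0 45 e6 55 47 70]
D1: mem[0x14..0x17] <- [54 2d 79 c0]
D2: mem[0x03..0x07] <- [54 2d 79 c0 da]
D3: mem[0x0d..0x0f] <- [2d 79 c0]
D4: mem[0x12..0x13] <- [27 78]
query mem[0x0c]=0xe6, mem[0x03]=0x54, mem[0x15]=0x2d

MEM[0x0c,0x03,0x15] = e6 54 2d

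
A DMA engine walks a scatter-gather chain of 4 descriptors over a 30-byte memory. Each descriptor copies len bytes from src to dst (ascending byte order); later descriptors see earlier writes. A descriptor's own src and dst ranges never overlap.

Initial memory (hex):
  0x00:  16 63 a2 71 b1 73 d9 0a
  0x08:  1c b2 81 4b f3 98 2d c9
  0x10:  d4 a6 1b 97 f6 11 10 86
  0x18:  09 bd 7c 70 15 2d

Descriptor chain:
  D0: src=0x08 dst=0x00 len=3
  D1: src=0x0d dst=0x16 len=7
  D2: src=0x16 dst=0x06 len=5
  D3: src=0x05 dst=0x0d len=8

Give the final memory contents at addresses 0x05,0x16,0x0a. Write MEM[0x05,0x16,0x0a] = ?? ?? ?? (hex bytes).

[0] 0x08->0x00 len=3 : 1c b2 81
[1] 0x0d->0x16 len=7 : 98 2d c9 d4 a6 1b 97
[2] 0x16->0x06 len=5 : 98 2d c9 d4 a6
[3] 0x05->0x0d len=8 : 73 98 2d c9 d4 a6 4b f3
query mem[0x05]=0x73, mem[0x16]=0x98, mem[0x0a]=0xa6

MEM[0x05,0x16,0x0a] = 73 98 a6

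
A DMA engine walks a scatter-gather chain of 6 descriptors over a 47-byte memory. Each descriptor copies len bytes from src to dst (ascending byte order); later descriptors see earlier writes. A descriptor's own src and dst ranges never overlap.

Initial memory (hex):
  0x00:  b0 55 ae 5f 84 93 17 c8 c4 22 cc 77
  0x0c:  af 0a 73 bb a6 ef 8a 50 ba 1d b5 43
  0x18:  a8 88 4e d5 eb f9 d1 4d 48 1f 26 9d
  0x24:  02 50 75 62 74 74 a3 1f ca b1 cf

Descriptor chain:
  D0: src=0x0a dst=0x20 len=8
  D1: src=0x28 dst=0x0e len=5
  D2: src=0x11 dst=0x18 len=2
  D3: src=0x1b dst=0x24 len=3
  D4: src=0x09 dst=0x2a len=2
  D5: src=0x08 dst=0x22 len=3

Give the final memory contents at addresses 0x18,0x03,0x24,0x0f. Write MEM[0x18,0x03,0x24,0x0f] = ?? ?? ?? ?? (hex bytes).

[0] 0x0a->0x20 len=8 : cc 77 af 0a 73 bb a6 ef
[1] 0x28->0x0e len=5 : 74 74 a3 1f ca
[2] 0x11->0x18 len=2 : 1f ca
[3] 0x1b->0x24 len=3 : d5 eb f9
[4] 0x09->0x2a len=2 : 22 cc
[5] 0x08->0x22 len=3 : c4 22 cc
query mem[0x18]=0x1f, mem[0x03]=0x5f, mem[0x24]=0xcc, mem[0x0f]=0x74

MEM[0x18,0x03,0x24,0x0f] = 1f 5f cc 74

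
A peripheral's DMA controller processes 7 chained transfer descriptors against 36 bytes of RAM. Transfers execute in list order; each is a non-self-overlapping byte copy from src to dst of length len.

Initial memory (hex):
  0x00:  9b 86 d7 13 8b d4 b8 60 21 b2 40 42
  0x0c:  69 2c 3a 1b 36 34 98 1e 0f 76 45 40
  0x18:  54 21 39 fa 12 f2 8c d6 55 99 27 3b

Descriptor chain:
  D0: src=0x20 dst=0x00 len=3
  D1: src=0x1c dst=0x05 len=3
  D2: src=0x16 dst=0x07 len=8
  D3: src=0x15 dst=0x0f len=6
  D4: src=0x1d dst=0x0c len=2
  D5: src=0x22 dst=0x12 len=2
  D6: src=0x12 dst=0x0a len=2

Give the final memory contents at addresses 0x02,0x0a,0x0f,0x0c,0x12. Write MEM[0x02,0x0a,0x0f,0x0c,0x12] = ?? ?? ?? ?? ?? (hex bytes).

D0: mem[0x00..0x02] <- [55 99 27]
D1: mem[0x05..0x07] <- [12 f2 8c]
D2: mem[0x07..0x0e] <- [45 40 54 21 39 fa 12 f2]
D3: mem[0x0f..0x14] <- [76 45 40 54 21 39]
D4: mem[0x0c..0x0d] <- [f2 8c]
D5: mem[0x12..0x13] <- [27 3b]
D6: mem[0x0a..0x0b] <- [27 3b]
query mem[0x02]=0x27, mem[0x0a]=0x27, mem[0x0f]=0x76, mem[0x0c]=0xf2, mem[0x12]=0x27

MEM[0x02,0x0a,0x0f,0x0c,0x12] = 27 27 76 f2 27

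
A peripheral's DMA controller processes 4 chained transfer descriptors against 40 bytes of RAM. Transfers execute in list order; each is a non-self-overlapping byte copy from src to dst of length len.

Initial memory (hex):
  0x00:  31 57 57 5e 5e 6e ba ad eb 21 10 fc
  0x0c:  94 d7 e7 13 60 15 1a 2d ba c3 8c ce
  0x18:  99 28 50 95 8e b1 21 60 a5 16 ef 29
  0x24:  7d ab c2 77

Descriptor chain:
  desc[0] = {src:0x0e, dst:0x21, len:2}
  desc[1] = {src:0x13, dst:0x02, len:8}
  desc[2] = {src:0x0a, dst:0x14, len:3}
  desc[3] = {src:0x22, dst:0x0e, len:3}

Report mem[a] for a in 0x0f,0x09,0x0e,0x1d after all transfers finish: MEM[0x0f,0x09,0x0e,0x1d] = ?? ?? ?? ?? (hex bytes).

MEM[0x0f,0x09,0x0e,0x1d] = 29 50 13 b1

D0: mem[0x21..0x22] <- [e7 13]
D1: mem[0x02..0x09] <- [2d ba c3 8c ce 99 28 50]
D2: mem[0x14..0x16] <- [10 fc 94]
D3: mem[0x0e..0x10] <- [13 29 7d]
query mem[0x0f]=0x29, mem[0x09]=0x50, mem[0x0e]=0x13, mem[0x1d]=0xb1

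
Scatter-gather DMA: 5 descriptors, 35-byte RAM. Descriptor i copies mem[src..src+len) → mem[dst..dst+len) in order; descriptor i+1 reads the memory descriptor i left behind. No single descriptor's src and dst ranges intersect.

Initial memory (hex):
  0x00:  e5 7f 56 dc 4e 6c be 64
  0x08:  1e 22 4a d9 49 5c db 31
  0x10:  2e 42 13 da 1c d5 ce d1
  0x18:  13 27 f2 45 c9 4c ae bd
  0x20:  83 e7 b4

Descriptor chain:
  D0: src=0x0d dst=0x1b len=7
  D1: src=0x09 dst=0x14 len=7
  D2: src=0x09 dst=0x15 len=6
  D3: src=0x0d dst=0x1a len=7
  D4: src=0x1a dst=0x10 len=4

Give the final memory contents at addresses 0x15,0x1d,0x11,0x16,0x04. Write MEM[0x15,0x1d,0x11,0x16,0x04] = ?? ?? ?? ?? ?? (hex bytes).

#0 dst[0x1b+7] := {0x5c,0xdb,0x31,0x2e,0x42,0x13,0xda}
#1 dst[0x14+7] := {0x22,0x4a,0xd9,0x49,0x5c,0xdb,0x31}
#2 dst[0x15+6] := {0x22,0x4a,0xd9,0x49,0x5c,0xdb}
#3 dst[0x1a+7] := {0x5c,0xdb,0x31,0x2e,0x42,0x13,0xda}
#4 dst[0x10+4] := {0x5c,0xdb,0x31,0x2e}
query mem[0x15]=0x22, mem[0x1d]=0x2e, mem[0x11]=0xdb, mem[0x16]=0x4a, mem[0x04]=0x4e

MEM[0x15,0x1d,0x11,0x16,0x04] = 22 2e db 4a 4e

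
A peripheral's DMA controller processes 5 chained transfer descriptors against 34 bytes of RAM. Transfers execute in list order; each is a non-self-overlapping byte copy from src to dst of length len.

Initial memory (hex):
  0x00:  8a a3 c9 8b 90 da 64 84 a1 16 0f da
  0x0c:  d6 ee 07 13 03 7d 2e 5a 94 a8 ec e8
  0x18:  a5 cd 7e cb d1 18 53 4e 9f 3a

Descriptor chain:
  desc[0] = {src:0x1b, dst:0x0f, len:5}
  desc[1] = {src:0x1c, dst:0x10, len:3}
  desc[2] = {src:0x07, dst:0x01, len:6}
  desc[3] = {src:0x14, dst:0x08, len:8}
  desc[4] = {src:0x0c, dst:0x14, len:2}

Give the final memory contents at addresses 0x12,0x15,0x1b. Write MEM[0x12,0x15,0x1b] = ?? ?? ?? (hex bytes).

MEM[0x12,0x15,0x1b] = 53 cd cb

D0: mem[0x0f..0x13] <- [cb d1 18 53 4e]
D1: mem[0x10..0x12] <- [d1 18 53]
D2: mem[0x01..0x06] <- [84 a1 16 0f da d6]
D3: mem[0x08..0x0f] <- [94 a8 ec e8 a5 cd 7e cb]
D4: mem[0x14..0x15] <- [a5 cd]
query mem[0x12]=0x53, mem[0x15]=0xcd, mem[0x1b]=0xcb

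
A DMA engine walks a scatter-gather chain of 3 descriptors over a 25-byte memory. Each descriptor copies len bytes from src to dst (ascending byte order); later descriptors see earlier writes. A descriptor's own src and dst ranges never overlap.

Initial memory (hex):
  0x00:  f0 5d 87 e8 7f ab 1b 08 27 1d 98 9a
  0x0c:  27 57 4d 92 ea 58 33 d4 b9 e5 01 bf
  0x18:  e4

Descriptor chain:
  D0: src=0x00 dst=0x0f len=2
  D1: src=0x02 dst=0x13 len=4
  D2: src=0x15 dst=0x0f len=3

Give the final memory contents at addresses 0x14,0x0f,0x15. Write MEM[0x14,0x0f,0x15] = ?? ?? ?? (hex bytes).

MEM[0x14,0x0f,0x15] = e8 7f 7f

#0 dst[0x0f+2] := {0xf0,0x5d}
#1 dst[0x13+4] := {0x87,0xe8,0x7f,0xab}
#2 dst[0x0f+3] := {0x7f,0xab,0xbf}
query mem[0x14]=0xe8, mem[0x0f]=0x7f, mem[0x15]=0x7f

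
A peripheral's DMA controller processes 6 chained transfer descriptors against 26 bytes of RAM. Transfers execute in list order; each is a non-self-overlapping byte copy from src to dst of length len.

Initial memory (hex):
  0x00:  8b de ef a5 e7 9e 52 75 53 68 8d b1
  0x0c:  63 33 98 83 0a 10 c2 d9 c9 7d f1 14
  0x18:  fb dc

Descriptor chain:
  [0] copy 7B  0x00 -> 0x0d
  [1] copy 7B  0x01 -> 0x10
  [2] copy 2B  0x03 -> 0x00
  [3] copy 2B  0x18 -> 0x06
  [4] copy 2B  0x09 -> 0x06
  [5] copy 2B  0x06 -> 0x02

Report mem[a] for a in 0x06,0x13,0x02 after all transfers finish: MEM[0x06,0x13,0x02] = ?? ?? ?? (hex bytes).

#0 dst[0x0d+7] := {0x8b,0xde,0xef,0xa5,0xe7,0x9e,0x52}
#1 dst[0x10+7] := {0xde,0xef,0xa5,0xe7,0x9e,0x52,0x75}
#2 dst[0x00+2] := {0xa5,0xe7}
#3 dst[0x06+2] := {0xfb,0xdc}
#4 dst[0x06+2] := {0x68,0x8d}
#5 dst[0x02+2] := {0x68,0x8d}
query mem[0x06]=0x68, mem[0x13]=0xe7, mem[0x02]=0x68

MEM[0x06,0x13,0x02] = 68 e7 68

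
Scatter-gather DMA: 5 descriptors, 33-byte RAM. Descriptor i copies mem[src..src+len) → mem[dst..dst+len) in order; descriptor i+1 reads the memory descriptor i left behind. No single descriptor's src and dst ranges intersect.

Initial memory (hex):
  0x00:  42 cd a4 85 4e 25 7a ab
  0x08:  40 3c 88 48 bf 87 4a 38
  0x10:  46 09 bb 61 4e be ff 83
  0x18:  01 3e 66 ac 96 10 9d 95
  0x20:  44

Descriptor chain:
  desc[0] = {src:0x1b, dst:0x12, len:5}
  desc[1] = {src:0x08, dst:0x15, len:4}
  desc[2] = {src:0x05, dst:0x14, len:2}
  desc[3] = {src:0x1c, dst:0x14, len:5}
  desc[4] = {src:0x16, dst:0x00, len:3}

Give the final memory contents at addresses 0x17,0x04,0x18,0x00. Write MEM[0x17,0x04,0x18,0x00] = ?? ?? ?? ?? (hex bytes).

MEM[0x17,0x04,0x18,0x00] = 95 4e 44 9d

#0 dst[0x12+5] := {0xac,0x96,0x10,0x9d,0x95}
#1 dst[0x15+4] := {0x40,0x3c,0x88,0x48}
#2 dst[0x14+2] := {0x25,0x7a}
#3 dst[0x14+5] := {0x96,0x10,0x9d,0x95,0x44}
#4 dst[0x00+3] := {0x9d,0x95,0x44}
query mem[0x17]=0x95, mem[0x04]=0x4e, mem[0x18]=0x44, mem[0x00]=0x9d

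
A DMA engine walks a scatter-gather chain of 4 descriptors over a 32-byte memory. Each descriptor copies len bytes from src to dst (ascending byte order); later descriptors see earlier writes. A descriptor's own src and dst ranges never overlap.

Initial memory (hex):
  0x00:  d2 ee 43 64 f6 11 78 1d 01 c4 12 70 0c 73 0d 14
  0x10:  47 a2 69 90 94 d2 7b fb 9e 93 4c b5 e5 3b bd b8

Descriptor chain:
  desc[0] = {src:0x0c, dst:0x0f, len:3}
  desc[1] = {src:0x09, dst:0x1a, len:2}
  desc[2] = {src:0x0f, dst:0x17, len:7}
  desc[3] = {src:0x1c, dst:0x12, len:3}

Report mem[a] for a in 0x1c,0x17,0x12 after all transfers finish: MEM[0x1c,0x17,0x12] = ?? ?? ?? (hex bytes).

MEM[0x1c,0x17,0x12] = 94 0c 94

[0] 0x0c->0x0f len=3 : 0c 73 0d
[1] 0x09->0x1a len=2 : c4 12
[2] 0x0f->0x17 len=7 : 0c 73 0d 69 90 94 d2
[3] 0x1c->0x12 len=3 : 94 d2 bd
query mem[0x1c]=0x94, mem[0x17]=0x0c, mem[0x12]=0x94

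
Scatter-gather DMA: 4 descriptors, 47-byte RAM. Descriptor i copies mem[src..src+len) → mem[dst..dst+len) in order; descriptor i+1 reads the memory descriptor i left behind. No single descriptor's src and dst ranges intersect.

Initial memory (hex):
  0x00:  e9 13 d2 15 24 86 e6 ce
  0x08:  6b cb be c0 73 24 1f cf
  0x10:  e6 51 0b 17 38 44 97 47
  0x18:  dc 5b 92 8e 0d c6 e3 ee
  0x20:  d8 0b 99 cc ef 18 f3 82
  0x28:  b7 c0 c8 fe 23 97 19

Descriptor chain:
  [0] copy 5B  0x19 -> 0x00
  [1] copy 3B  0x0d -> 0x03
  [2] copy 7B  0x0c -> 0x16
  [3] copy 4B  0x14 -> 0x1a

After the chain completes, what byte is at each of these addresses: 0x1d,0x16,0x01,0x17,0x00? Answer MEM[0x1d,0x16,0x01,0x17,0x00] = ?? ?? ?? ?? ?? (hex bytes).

MEM[0x1d,0x16,0x01,0x17,0x00] = 24 73 92 24 5b

#0 dst[0x00+5] := {0x5b,0x92,0x8e,0x0d,0xc6}
#1 dst[0x03+3] := {0x24,0x1f,0xcf}
#2 dst[0x16+7] := {0x73,0x24,0x1f,0xcf,0xe6,0x51,0x0b}
#3 dst[0x1a+4] := {0x38,0x44,0x73,0x24}
query mem[0x1d]=0x24, mem[0x16]=0x73, mem[0x01]=0x92, mem[0x17]=0x24, mem[0x00]=0x5b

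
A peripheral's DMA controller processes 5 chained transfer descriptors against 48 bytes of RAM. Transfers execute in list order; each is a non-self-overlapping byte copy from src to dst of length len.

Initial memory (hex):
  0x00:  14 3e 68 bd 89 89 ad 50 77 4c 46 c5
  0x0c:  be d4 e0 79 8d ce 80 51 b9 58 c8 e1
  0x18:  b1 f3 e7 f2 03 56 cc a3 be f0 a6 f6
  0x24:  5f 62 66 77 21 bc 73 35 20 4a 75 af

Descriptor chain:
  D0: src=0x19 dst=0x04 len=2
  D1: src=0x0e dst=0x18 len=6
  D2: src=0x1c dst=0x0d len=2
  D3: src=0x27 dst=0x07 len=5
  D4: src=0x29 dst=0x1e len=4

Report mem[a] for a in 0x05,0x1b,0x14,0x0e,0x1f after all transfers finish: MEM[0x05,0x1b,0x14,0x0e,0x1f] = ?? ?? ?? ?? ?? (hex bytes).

[0] 0x19->0x04 len=2 : f3 e7
[1] 0x0e->0x18 len=6 : e0 79 8d ce 80 51
[2] 0x1c->0x0d len=2 : 80 51
[3] 0x27->0x07 len=5 : 77 21 bc 73 35
[4] 0x29->0x1e len=4 : bc 73 35 20
query mem[0x05]=0xe7, mem[0x1b]=0xce, mem[0x14]=0xb9, mem[0x0e]=0x51, mem[0x1f]=0x73

MEM[0x05,0x1b,0x14,0x0e,0x1f] = e7 ce b9 51 73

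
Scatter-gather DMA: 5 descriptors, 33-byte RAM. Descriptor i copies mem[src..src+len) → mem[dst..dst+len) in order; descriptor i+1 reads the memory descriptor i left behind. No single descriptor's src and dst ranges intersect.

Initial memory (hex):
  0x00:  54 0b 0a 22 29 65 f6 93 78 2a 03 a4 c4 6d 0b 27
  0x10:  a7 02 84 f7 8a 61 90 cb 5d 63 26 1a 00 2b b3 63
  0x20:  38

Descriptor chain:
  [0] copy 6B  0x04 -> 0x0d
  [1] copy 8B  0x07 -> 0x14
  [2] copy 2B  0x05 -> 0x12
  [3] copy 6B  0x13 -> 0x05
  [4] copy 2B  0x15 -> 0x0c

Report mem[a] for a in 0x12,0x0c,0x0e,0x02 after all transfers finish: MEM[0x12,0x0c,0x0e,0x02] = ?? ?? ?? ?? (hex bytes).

[0] 0x04->0x0d len=6 : 29 65 f6 93 78 2a
[1] 0x07->0x14 len=8 : 93 78 2a 03 a4 c4 29 65
[2] 0x05->0x12 len=2 : 65 f6
[3] 0x13->0x05 len=6 : f6 93 78 2a 03 a4
[4] 0x15->0x0c len=2 : 78 2a
query mem[0x12]=0x65, mem[0x0c]=0x78, mem[0x0e]=0x65, mem[0x02]=0x0a

MEM[0x12,0x0c,0x0e,0x02] = 65 78 65 0a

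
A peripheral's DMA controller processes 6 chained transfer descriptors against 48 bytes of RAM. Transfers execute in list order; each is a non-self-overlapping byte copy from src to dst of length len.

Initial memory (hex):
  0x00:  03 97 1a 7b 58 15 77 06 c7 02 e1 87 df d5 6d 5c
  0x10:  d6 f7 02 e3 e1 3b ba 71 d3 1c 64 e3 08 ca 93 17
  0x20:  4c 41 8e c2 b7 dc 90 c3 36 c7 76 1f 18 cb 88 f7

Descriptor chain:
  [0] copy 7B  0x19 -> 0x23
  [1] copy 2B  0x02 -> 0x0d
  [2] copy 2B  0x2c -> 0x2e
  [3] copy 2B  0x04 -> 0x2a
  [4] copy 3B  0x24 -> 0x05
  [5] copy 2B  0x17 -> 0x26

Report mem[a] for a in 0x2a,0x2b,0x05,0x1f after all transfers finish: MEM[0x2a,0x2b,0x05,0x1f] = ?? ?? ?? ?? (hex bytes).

MEM[0x2a,0x2b,0x05,0x1f] = 58 15 64 17

  after D0: wrote 7B at 0x23 = 1c64e308ca9317
  after D1: wrote 2B at 0x0d = 1a7b
  after D2: wrote 2B at 0x2e = 18cb
  after D3: wrote 2B at 0x2a = 5815
  after D4: wrote 3B at 0x05 = 64e308
  after D5: wrote 2B at 0x26 = 71d3
query mem[0x2a]=0x58, mem[0x2b]=0x15, mem[0x05]=0x64, mem[0x1f]=0x17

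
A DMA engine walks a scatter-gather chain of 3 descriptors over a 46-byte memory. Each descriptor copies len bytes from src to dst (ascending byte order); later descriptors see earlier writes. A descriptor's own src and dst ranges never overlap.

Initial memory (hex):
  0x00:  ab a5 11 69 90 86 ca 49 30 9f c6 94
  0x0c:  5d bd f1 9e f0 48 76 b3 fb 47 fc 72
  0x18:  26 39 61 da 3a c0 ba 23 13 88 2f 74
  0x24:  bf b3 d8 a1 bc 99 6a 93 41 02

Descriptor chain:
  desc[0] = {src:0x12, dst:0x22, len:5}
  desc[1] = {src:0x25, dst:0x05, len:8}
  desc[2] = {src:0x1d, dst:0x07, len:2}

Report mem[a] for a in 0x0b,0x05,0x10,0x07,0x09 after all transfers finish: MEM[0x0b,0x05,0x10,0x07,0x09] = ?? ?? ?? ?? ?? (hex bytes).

#0 dst[0x22+5] := {0x76,0xb3,0xfb,0x47,0xfc}
#1 dst[0x05+8] := {0x47,0xfc,0xa1,0xbc,0x99,0x6a,0x93,0x41}
#2 dst[0x07+2] := {0xc0,0xba}
query mem[0x0b]=0x93, mem[0x05]=0x47, mem[0x10]=0xf0, mem[0x07]=0xc0, mem[0x09]=0x99

MEM[0x0b,0x05,0x10,0x07,0x09] = 93 47 f0 c0 99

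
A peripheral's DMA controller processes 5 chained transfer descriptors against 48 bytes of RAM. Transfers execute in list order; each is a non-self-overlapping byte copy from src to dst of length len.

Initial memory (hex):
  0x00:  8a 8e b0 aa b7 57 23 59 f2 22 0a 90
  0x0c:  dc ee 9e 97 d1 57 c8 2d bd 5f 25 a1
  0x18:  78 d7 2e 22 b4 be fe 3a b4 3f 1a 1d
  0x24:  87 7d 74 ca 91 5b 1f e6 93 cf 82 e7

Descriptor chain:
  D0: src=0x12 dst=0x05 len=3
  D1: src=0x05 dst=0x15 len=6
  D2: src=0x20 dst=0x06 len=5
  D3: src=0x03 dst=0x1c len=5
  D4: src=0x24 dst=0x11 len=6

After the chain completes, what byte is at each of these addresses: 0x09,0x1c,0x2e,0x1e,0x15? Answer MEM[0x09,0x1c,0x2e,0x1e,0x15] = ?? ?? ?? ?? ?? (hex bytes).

[0] 0x12->0x05 len=3 : c8 2d bd
[1] 0x05->0x15 len=6 : c8 2d bd f2 22 0a
[2] 0x20->0x06 len=5 : b4 3f 1a 1d 87
[3] 0x03->0x1c len=5 : aa b7 c8 b4 3f
[4] 0x24->0x11 len=6 : 87 7d 74 ca 91 5b
query mem[0x09]=0x1d, mem[0x1c]=0xaa, mem[0x2e]=0x82, mem[0x1e]=0xc8, mem[0x15]=0x91

MEM[0x09,0x1c,0x2e,0x1e,0x15] = 1d aa 82 c8 91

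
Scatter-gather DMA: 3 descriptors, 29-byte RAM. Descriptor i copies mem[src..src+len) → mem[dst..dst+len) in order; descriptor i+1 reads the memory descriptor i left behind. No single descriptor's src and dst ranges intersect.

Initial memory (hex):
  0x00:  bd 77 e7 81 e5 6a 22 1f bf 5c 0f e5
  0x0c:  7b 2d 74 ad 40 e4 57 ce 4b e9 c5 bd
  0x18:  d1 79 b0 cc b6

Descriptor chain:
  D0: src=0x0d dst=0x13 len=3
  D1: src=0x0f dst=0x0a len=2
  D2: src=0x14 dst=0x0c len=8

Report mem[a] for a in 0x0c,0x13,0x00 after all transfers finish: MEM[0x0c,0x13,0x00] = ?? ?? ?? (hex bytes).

MEM[0x0c,0x13,0x00] = 74 cc bd

  after D0: wrote 3B at 0x13 = 2d74ad
  after D1: wrote 2B at 0x0a = ad40
  after D2: wrote 8B at 0x0c = 74adc5bdd179b0cc
query mem[0x0c]=0x74, mem[0x13]=0xcc, mem[0x00]=0xbd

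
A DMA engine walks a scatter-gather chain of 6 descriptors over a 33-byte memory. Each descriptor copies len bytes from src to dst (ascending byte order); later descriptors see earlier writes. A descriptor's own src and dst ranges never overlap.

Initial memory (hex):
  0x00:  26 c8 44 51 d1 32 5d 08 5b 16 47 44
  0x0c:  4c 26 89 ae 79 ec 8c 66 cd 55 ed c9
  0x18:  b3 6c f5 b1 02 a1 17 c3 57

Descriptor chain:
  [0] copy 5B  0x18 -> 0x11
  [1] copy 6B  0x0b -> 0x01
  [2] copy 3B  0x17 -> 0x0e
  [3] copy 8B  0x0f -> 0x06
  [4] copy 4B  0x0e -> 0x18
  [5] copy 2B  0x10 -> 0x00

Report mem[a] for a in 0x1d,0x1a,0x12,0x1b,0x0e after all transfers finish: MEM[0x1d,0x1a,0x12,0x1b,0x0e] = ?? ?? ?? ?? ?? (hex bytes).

[0] 0x18->0x11 len=5 : b3 6c f5 b1 02
[1] 0x0b->0x01 len=6 : 44 4c 26 89 ae 79
[2] 0x17->0x0e len=3 : c9 b3 6c
[3] 0x0f->0x06 len=8 : b3 6c b3 6c f5 b1 02 ed
[4] 0x0e->0x18 len=4 : c9 b3 6c b3
[5] 0x10->0x00 len=2 : 6c b3
query mem[0x1d]=0xa1, mem[0x1a]=0x6c, mem[0x12]=0x6c, mem[0x1b]=0xb3, mem[0x0e]=0xc9

MEM[0x1d,0x1a,0x12,0x1b,0x0e] = a1 6c 6c b3 c9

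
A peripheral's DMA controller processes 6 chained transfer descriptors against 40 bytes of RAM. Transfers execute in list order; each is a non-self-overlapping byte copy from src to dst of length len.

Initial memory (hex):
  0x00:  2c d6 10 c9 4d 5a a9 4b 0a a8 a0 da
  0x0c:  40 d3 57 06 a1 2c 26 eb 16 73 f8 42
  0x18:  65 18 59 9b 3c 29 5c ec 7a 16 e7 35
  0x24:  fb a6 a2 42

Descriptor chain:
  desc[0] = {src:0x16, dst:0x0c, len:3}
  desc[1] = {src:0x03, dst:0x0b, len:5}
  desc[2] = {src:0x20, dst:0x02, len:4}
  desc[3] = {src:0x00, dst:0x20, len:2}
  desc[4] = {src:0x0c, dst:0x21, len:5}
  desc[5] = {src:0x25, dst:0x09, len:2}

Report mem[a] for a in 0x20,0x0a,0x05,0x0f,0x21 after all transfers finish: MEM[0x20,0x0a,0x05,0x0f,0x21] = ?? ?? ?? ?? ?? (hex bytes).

MEM[0x20,0x0a,0x05,0x0f,0x21] = 2c a2 35 4b 4d

#0 dst[0x0c+3] := {0xf8,0x42,0x65}
#1 dst[0x0b+5] := {0xc9,0x4d,0x5a,0xa9,0x4b}
#2 dst[0x02+4] := {0x7a,0x16,0xe7,0x35}
#3 dst[0x20+2] := {0x2c,0xd6}
#4 dst[0x21+5] := {0x4d,0x5a,0xa9,0x4b,0xa1}
#5 dst[0x09+2] := {0xa1,0xa2}
query mem[0x20]=0x2c, mem[0x0a]=0xa2, mem[0x05]=0x35, mem[0x0f]=0x4b, mem[0x21]=0x4d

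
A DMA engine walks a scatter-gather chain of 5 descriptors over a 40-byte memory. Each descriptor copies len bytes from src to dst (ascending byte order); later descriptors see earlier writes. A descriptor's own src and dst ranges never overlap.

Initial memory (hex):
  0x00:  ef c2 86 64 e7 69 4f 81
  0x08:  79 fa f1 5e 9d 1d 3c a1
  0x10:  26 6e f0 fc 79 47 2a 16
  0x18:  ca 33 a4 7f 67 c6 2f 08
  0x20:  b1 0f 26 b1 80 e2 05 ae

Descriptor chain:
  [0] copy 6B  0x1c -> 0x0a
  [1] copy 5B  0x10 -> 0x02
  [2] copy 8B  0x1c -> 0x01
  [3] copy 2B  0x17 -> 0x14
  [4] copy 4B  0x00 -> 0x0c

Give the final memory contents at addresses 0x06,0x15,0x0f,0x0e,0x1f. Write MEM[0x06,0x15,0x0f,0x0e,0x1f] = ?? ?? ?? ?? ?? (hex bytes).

  after D0: wrote 6B at 0x0a = 67c62f08b10f
  after D1: wrote 5B at 0x02 = 266ef0fc79
  after D2: wrote 8B at 0x01 = 67c62f08b10f26b1
  after D3: wrote 2B at 0x14 = 16ca
  after D4: wrote 4B at 0x0c = ef67c62f
query mem[0x06]=0x0f, mem[0x15]=0xca, mem[0x0f]=0x2f, mem[0x0e]=0xc6, mem[0x1f]=0x08

MEM[0x06,0x15,0x0f,0x0e,0x1f] = 0f ca 2f c6 08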